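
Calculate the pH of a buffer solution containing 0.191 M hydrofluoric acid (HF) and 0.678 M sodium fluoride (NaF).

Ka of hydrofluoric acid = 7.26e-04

pKa = -log(7.26e-04) = 3.14. pH = pKa + log([A⁻]/[HA]) = 3.14 + log(0.678/0.191)

pH = 3.69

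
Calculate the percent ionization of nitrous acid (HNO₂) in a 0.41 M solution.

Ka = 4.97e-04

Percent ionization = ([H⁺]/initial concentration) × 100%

Using Ka equilibrium: x² + Ka×x - Ka×C = 0. Solving: [H⁺] = 1.4028e-02. Percent = (1.4028e-02/0.41) × 100

Percent ionization = 3.42%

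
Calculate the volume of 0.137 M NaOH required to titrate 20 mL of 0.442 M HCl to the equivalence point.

At equivalence: moles acid = moles base. moles HCl = 0.442 × 20/1000 = 0.00884 mol. V_base = moles / 0.137 × 1000 = 64.5 mL.

V_{base} = 64.5 mL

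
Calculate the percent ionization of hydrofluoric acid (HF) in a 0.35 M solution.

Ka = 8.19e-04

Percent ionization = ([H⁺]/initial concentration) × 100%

Using Ka equilibrium: x² + Ka×x - Ka×C = 0. Solving: [H⁺] = 1.6526e-02. Percent = (1.6526e-02/0.35) × 100

Percent ionization = 4.72%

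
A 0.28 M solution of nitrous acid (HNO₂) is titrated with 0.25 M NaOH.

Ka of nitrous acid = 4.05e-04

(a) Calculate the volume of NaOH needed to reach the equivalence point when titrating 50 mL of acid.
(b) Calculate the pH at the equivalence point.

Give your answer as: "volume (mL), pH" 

moles acid = 0.28 × 50/1000 = 0.014 mol; V_base = moles/0.25 × 1000 = 56.0 mL. At equivalence only the conjugate base is present: [A⁻] = 0.014/0.106 = 1.3208e-01 M. Kb = Kw/Ka = 2.47e-11; [OH⁻] = √(Kb × [A⁻]) = 1.8059e-06; pOH = 5.74; pH = 14 - pOH = 8.26.

V = 56.0 mL, pH = 8.26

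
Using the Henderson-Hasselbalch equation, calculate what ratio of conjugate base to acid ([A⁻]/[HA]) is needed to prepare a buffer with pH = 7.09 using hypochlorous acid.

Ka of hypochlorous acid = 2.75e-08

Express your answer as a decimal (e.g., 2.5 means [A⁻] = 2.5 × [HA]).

pKa = -log(2.75e-08) = 7.5607. pH = pKa + log([A⁻]/[HA]), so log([A⁻]/[HA]) = pH − pKa = 7.09 − 7.5607 = -0.4707. [A⁻]/[HA] = 10^(-0.4707) = 0.338

[A⁻]/[HA] = 0.338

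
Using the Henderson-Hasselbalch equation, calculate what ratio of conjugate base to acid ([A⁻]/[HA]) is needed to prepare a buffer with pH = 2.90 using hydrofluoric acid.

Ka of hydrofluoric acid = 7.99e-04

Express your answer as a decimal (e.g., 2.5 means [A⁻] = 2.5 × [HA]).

pKa = -log(7.99e-04) = 3.0975. pH = pKa + log([A⁻]/[HA]), so log([A⁻]/[HA]) = pH − pKa = 2.90 − 3.0975 = -0.1975. [A⁻]/[HA] = 10^(-0.1975) = 0.635

[A⁻]/[HA] = 0.635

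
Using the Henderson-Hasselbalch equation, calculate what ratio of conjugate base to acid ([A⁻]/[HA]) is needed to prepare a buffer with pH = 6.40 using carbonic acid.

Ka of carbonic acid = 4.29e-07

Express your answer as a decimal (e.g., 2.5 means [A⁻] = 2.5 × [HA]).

pKa = -log(4.29e-07) = 6.3675. pH = pKa + log([A⁻]/[HA]), so log([A⁻]/[HA]) = pH − pKa = 6.40 − 6.3675 = 0.0325. [A⁻]/[HA] = 10^(0.0325) = 1.08

[A⁻]/[HA] = 1.08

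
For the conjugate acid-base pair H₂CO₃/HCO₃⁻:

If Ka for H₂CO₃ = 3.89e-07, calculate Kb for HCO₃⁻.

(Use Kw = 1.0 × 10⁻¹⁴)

For a conjugate pair Ka × Kb = Kw, so Kb = Kw/Ka = 1.0 × 10⁻¹⁴ / 3.89e-07 = 2.57e-08.

K_b = 2.57e-08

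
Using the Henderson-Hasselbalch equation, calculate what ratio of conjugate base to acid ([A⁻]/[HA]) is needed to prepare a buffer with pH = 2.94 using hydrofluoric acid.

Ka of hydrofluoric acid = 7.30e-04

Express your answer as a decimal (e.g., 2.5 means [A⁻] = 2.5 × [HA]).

pKa = -log(7.30e-04) = 3.1367. pH = pKa + log([A⁻]/[HA]), so log([A⁻]/[HA]) = pH − pKa = 2.94 − 3.1367 = -0.1967. [A⁻]/[HA] = 10^(-0.1967) = 0.636

[A⁻]/[HA] = 0.636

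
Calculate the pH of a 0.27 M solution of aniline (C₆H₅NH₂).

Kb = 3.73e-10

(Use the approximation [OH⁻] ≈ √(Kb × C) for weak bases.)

[OH⁻] = √(Kb × C) = √(3.73e-10 × 0.27) = 1.0035e-05. pOH = 5.00, pH = 14 - pOH

pH = 9.00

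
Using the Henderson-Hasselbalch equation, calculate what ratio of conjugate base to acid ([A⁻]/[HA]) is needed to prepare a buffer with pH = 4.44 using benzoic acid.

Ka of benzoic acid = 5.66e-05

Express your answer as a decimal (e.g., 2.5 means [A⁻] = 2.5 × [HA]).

pKa = -log(5.66e-05) = 4.2472. pH = pKa + log([A⁻]/[HA]), so log([A⁻]/[HA]) = pH − pKa = 4.44 − 4.2472 = 0.1928. [A⁻]/[HA] = 10^(0.1928) = 1.56

[A⁻]/[HA] = 1.56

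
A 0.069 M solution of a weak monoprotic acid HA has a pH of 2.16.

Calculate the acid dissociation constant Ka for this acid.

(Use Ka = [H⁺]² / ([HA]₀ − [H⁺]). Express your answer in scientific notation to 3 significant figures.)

[H⁺] = 10^(−pH) = 10^(−2.16) = 6.918e-03 M. For HA ⇌ H⁺ + A⁻, Ka = [H⁺][A⁻]/[HA] = [H⁺]² / ([HA]₀ − [H⁺]) = (6.918e-03)² / (0.069 − 6.918e-03) = 7.71e-04.

K_a = 7.71e-04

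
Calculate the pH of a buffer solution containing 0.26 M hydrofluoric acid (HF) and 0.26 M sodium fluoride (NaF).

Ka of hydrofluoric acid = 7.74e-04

pKa = -log(7.74e-04) = 3.11. pH = pKa + log([A⁻]/[HA]) = 3.11 + log(0.26/0.26)

pH = 3.11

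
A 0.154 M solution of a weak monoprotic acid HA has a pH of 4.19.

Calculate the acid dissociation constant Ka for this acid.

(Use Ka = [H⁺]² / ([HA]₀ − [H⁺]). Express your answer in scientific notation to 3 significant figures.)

[H⁺] = 10^(−pH) = 10^(−4.19) = 6.457e-05 M. For HA ⇌ H⁺ + A⁻, Ka = [H⁺][A⁻]/[HA] = [H⁺]² / ([HA]₀ − [H⁺]) = (6.457e-05)² / (0.154 − 6.457e-05) = 2.71e-08.

K_a = 2.71e-08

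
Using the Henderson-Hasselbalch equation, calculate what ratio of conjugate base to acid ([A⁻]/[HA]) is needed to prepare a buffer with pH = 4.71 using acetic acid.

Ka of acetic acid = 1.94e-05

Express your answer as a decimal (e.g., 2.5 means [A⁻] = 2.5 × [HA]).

pKa = -log(1.94e-05) = 4.7122. pH = pKa + log([A⁻]/[HA]), so log([A⁻]/[HA]) = pH − pKa = 4.71 − 4.7122 = -0.0022. [A⁻]/[HA] = 10^(-0.0022) = 0.995

[A⁻]/[HA] = 0.995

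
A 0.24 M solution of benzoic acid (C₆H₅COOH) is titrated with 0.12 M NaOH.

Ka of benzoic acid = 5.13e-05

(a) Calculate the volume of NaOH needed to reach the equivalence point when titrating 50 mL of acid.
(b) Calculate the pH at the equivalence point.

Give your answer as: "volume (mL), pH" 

moles acid = 0.24 × 50/1000 = 0.012 mol; V_base = moles/0.12 × 1000 = 100.0 mL. At equivalence only the conjugate base is present: [A⁻] = 0.012/0.150 = 8.0000e-02 M. Kb = Kw/Ka = 1.95e-10; [OH⁻] = √(Kb × [A⁻]) = 3.9490e-06; pOH = 5.40; pH = 14 - pOH = 8.60.

V = 100.0 mL, pH = 8.60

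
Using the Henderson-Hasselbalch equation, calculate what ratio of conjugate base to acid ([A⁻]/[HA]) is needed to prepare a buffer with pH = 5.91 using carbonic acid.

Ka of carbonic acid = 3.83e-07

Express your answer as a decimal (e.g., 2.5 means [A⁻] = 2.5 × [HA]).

pKa = -log(3.83e-07) = 6.4168. pH = pKa + log([A⁻]/[HA]), so log([A⁻]/[HA]) = pH − pKa = 5.91 − 6.4168 = -0.5068. [A⁻]/[HA] = 10^(-0.5068) = 0.311

[A⁻]/[HA] = 0.311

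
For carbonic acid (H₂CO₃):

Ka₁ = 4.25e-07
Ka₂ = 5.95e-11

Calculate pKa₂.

pKa₂ = -log(Ka₂) = -log(5.95e-11) = 10.23.

pK_{a2} = 10.23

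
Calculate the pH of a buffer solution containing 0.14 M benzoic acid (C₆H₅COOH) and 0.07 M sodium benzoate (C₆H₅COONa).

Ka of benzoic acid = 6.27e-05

pKa = -log(6.27e-05) = 4.20. pH = pKa + log([A⁻]/[HA]) = 4.20 + log(0.07/0.14)

pH = 3.90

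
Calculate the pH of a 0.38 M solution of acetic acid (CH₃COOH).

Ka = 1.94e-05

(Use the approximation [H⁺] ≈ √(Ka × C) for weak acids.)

[H⁺] = √(Ka × C) = √(1.94e-05 × 0.38) = 2.7151e-03. pH = -log(2.7151e-03)

pH = 2.57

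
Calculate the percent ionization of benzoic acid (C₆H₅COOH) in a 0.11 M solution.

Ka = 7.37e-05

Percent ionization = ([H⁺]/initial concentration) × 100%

Using Ka equilibrium: x² + Ka×x - Ka×C = 0. Solving: [H⁺] = 2.8107e-03. Percent = (2.8107e-03/0.11) × 100

Percent ionization = 2.56%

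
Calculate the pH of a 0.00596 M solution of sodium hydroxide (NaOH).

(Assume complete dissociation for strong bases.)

[OH⁻] = 0.00596 M for strong base. pOH = -log[OH⁻] = 2.22, pH = 14 - pOH

pH = 11.78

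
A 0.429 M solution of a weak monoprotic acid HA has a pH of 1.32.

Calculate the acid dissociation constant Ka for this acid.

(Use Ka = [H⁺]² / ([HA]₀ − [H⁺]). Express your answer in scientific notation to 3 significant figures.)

[H⁺] = 10^(−pH) = 10^(−1.32) = 4.786e-02 M. For HA ⇌ H⁺ + A⁻, Ka = [H⁺][A⁻]/[HA] = [H⁺]² / ([HA]₀ − [H⁺]) = (4.786e-02)² / (0.429 − 4.786e-02) = 6.01e-03.

K_a = 6.01e-03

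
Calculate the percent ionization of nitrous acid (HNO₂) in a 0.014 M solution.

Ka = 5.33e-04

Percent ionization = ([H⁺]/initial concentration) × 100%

Using Ka equilibrium: x² + Ka×x - Ka×C = 0. Solving: [H⁺] = 2.4781e-03. Percent = (2.4781e-03/0.014) × 100

Percent ionization = 17.7%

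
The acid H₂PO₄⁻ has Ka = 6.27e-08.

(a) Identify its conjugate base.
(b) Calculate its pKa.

(a) The conjugate base is formed by removing one H⁺ from H₂PO₄⁻, giving HPO₄²⁻. (b) pKa = -log(Ka) = -log(6.27e-08) = 7.20.

Conjugate base: HPO₄²⁻; pK_a = 7.20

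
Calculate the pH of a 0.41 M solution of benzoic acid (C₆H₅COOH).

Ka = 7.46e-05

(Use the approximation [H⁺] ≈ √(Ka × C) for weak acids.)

[H⁺] = √(Ka × C) = √(7.46e-05 × 0.41) = 5.5305e-03. pH = -log(5.5305e-03)

pH = 2.26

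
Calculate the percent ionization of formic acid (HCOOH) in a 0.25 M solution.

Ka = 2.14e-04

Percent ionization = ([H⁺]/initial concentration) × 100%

Using Ka equilibrium: x² + Ka×x - Ka×C = 0. Solving: [H⁺] = 7.2082e-03. Percent = (7.2082e-03/0.25) × 100

Percent ionization = 2.88%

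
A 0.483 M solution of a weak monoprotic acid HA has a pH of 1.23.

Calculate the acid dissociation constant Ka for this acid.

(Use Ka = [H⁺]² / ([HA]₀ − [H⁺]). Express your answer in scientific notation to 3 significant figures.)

[H⁺] = 10^(−pH) = 10^(−1.23) = 5.888e-02 M. For HA ⇌ H⁺ + A⁻, Ka = [H⁺][A⁻]/[HA] = [H⁺]² / ([HA]₀ − [H⁺]) = (5.888e-02)² / (0.483 − 5.888e-02) = 8.18e-03.

K_a = 8.18e-03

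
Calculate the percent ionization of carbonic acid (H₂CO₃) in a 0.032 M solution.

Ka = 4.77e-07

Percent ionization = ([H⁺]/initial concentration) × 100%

Using Ka equilibrium: x² + Ka×x - Ka×C = 0. Solving: [H⁺] = 1.2331e-04. Percent = (1.2331e-04/0.032) × 100

Percent ionization = 0.385%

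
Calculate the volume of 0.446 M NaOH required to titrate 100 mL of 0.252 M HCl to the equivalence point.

At equivalence: moles acid = moles base. moles HCl = 0.252 × 100/1000 = 0.0252 mol. V_base = moles / 0.446 × 1000 = 56.5 mL.

V_{base} = 56.5 mL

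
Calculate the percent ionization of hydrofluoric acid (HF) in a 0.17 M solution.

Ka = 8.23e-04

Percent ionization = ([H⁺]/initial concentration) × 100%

Using Ka equilibrium: x² + Ka×x - Ka×C = 0. Solving: [H⁺] = 1.1424e-02. Percent = (1.1424e-02/0.17) × 100

Percent ionization = 6.72%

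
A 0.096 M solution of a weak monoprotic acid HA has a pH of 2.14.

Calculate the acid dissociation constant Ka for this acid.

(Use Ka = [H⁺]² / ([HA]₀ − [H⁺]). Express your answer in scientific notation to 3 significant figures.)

[H⁺] = 10^(−pH) = 10^(−2.14) = 7.244e-03 M. For HA ⇌ H⁺ + A⁻, Ka = [H⁺][A⁻]/[HA] = [H⁺]² / ([HA]₀ − [H⁺]) = (7.244e-03)² / (0.096 − 7.244e-03) = 5.91e-04.

K_a = 5.91e-04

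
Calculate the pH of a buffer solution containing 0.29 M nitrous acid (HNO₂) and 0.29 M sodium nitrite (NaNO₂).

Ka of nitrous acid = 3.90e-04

pKa = -log(3.90e-04) = 3.41. pH = pKa + log([A⁻]/[HA]) = 3.41 + log(0.29/0.29)

pH = 3.41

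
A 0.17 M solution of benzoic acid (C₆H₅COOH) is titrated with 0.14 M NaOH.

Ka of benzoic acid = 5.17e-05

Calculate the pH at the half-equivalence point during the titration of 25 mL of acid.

At half-equivalence [HA] = [A⁻], so Henderson-Hasselbalch gives pH = pKa = -log(5.17e-05) = 4.29.

pH = pKa = 4.29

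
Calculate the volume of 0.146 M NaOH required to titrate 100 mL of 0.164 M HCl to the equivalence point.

At equivalence: moles acid = moles base. moles HCl = 0.164 × 100/1000 = 0.0164 mol. V_base = moles / 0.146 × 1000 = 112.3 mL.

V_{base} = 112.3 mL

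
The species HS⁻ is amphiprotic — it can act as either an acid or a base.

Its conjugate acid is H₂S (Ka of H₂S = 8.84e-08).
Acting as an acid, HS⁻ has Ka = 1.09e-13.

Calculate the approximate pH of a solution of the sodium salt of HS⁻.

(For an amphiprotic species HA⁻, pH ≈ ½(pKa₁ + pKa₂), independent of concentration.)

pKa₁ = -log(8.84e-08) = 7.05; pKa₂ = -log(1.09e-13) = 12.96. For an amphiprotic species, pH ≈ ½(pKa₁ + pKa₂) = ½(7.05 + 12.96) = 10.01.

pH = 10.01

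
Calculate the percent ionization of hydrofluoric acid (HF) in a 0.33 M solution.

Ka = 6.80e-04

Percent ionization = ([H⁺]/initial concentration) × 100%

Using Ka equilibrium: x² + Ka×x - Ka×C = 0. Solving: [H⁺] = 1.4644e-02. Percent = (1.4644e-02/0.33) × 100

Percent ionization = 4.44%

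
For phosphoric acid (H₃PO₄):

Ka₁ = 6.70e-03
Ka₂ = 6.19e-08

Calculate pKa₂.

pKa₂ = -log(Ka₂) = -log(6.19e-08) = 7.21.

pK_{a2} = 7.21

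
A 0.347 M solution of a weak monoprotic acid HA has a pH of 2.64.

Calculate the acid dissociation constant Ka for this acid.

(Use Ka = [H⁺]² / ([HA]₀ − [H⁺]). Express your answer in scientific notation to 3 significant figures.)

[H⁺] = 10^(−pH) = 10^(−2.64) = 2.291e-03 M. For HA ⇌ H⁺ + A⁻, Ka = [H⁺][A⁻]/[HA] = [H⁺]² / ([HA]₀ − [H⁺]) = (2.291e-03)² / (0.347 − 2.291e-03) = 1.52e-05.

K_a = 1.52e-05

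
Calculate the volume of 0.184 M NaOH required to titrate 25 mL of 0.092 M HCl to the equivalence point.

At equivalence: moles acid = moles base. moles HCl = 0.092 × 25/1000 = 0.0023 mol. V_base = moles / 0.184 × 1000 = 12.5 mL.

V_{base} = 12.5 mL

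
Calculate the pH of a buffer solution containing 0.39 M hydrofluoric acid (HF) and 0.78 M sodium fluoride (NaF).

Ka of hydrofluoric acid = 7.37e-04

pKa = -log(7.37e-04) = 3.13. pH = pKa + log([A⁻]/[HA]) = 3.13 + log(0.78/0.39)

pH = 3.43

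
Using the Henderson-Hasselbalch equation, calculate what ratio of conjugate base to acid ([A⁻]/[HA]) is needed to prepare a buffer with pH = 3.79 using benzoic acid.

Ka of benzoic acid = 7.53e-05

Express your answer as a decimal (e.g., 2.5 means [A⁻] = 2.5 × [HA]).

pKa = -log(7.53e-05) = 4.1232. pH = pKa + log([A⁻]/[HA]), so log([A⁻]/[HA]) = pH − pKa = 3.79 − 4.1232 = -0.3332. [A⁻]/[HA] = 10^(-0.3332) = 0.464

[A⁻]/[HA] = 0.464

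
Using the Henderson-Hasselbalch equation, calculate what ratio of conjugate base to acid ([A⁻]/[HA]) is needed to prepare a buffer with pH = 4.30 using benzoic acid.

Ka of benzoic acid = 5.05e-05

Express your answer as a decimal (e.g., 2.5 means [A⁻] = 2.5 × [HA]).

pKa = -log(5.05e-05) = 4.2967. pH = pKa + log([A⁻]/[HA]), so log([A⁻]/[HA]) = pH − pKa = 4.30 − 4.2967 = 0.0033. [A⁻]/[HA] = 10^(0.0033) = 1.01

[A⁻]/[HA] = 1.01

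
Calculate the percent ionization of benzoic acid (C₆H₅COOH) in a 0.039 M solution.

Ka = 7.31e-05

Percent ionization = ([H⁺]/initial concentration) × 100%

Using Ka equilibrium: x² + Ka×x - Ka×C = 0. Solving: [H⁺] = 1.6523e-03. Percent = (1.6523e-03/0.039) × 100

Percent ionization = 4.24%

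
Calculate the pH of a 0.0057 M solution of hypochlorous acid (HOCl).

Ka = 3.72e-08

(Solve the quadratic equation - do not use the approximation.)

x² + Ka×x - Ka×C = 0. Using quadratic formula: [H⁺] = 1.4543e-05

pH = 4.84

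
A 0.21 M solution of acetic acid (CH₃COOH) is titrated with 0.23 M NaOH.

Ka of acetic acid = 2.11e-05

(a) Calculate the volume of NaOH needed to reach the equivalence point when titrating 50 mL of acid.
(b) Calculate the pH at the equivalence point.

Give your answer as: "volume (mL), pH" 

moles acid = 0.21 × 50/1000 = 0.0105 mol; V_base = moles/0.23 × 1000 = 45.7 mL. At equivalence only the conjugate base is present: [A⁻] = 0.0105/0.096 = 1.0977e-01 M. Kb = Kw/Ka = 4.74e-10; [OH⁻] = √(Kb × [A⁻]) = 7.2128e-06; pOH = 5.14; pH = 14 - pOH = 8.86.

V = 45.7 mL, pH = 8.86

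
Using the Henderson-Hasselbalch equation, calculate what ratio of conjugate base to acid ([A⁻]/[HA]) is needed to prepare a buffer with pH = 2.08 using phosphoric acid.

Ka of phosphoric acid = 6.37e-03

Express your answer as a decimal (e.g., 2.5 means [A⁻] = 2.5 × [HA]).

pKa = -log(6.37e-03) = 2.1959. pH = pKa + log([A⁻]/[HA]), so log([A⁻]/[HA]) = pH − pKa = 2.08 − 2.1959 = -0.1159. [A⁻]/[HA] = 10^(-0.1159) = 0.766

[A⁻]/[HA] = 0.766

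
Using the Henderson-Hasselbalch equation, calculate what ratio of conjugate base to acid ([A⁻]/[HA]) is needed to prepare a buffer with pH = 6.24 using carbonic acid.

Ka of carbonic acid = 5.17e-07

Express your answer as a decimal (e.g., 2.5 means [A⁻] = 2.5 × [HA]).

pKa = -log(5.17e-07) = 6.2865. pH = pKa + log([A⁻]/[HA]), so log([A⁻]/[HA]) = pH − pKa = 6.24 − 6.2865 = -0.0465. [A⁻]/[HA] = 10^(-0.0465) = 0.898

[A⁻]/[HA] = 0.898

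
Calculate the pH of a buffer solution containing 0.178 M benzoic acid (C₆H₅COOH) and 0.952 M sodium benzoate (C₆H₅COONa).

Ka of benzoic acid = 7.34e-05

pKa = -log(7.34e-05) = 4.13. pH = pKa + log([A⁻]/[HA]) = 4.13 + log(0.952/0.178)

pH = 4.86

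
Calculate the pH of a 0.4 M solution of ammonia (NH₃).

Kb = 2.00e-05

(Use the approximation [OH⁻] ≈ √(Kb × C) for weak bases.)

[OH⁻] = √(Kb × C) = √(2.00e-05 × 0.4) = 2.8284e-03. pOH = 2.55, pH = 14 - pOH

pH = 11.45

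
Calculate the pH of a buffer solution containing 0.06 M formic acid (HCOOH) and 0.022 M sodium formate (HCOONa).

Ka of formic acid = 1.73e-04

pKa = -log(1.73e-04) = 3.76. pH = pKa + log([A⁻]/[HA]) = 3.76 + log(0.022/0.06)

pH = 3.33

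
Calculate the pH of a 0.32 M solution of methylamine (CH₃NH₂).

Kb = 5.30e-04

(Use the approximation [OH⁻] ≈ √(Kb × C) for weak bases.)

[OH⁻] = √(Kb × C) = √(5.30e-04 × 0.32) = 1.3023e-02. pOH = 1.89, pH = 14 - pOH

pH = 12.11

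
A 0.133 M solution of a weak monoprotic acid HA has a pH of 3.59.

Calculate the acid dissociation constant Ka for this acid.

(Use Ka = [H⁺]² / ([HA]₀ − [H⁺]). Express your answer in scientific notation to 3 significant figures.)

[H⁺] = 10^(−pH) = 10^(−3.59) = 2.570e-04 M. For HA ⇌ H⁺ + A⁻, Ka = [H⁺][A⁻]/[HA] = [H⁺]² / ([HA]₀ − [H⁺]) = (2.570e-04)² / (0.133 − 2.570e-04) = 4.98e-07.

K_a = 4.98e-07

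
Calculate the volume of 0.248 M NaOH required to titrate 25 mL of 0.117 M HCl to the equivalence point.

At equivalence: moles acid = moles base. moles HCl = 0.117 × 25/1000 = 0.002925 mol. V_base = moles / 0.248 × 1000 = 11.8 mL.

V_{base} = 11.8 mL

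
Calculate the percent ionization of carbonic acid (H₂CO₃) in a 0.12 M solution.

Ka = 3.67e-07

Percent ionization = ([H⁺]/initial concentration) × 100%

Using Ka equilibrium: x² + Ka×x - Ka×C = 0. Solving: [H⁺] = 2.0967e-04. Percent = (2.0967e-04/0.12) × 100

Percent ionization = 0.175%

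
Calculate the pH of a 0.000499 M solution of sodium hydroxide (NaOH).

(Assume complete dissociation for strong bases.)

[OH⁻] = 0.000499 M for strong base. pOH = -log[OH⁻] = 3.30, pH = 14 - pOH

pH = 10.70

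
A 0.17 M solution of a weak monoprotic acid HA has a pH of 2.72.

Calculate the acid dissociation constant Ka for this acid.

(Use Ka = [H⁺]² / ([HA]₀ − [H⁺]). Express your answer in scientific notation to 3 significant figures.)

[H⁺] = 10^(−pH) = 10^(−2.72) = 1.905e-03 M. For HA ⇌ H⁺ + A⁻, Ka = [H⁺][A⁻]/[HA] = [H⁺]² / ([HA]₀ − [H⁺]) = (1.905e-03)² / (0.17 − 1.905e-03) = 2.16e-05.

K_a = 2.16e-05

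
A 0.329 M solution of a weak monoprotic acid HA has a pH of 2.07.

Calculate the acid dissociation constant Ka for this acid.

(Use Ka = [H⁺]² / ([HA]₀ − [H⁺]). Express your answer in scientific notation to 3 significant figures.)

[H⁺] = 10^(−pH) = 10^(−2.07) = 8.511e-03 M. For HA ⇌ H⁺ + A⁻, Ka = [H⁺][A⁻]/[HA] = [H⁺]² / ([HA]₀ − [H⁺]) = (8.511e-03)² / (0.329 − 8.511e-03) = 2.26e-04.

K_a = 2.26e-04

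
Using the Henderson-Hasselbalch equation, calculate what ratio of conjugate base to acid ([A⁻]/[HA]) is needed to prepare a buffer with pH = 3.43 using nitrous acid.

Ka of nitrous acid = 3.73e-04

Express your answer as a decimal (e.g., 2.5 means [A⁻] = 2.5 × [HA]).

pKa = -log(3.73e-04) = 3.4283. pH = pKa + log([A⁻]/[HA]), so log([A⁻]/[HA]) = pH − pKa = 3.43 − 3.4283 = 0.0017. [A⁻]/[HA] = 10^(0.0017) = 1.00

[A⁻]/[HA] = 1.00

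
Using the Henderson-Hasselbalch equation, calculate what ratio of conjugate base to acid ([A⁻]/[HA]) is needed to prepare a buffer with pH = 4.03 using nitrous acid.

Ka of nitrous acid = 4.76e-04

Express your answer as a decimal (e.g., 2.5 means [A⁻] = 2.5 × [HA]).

pKa = -log(4.76e-04) = 3.3224. pH = pKa + log([A⁻]/[HA]), so log([A⁻]/[HA]) = pH − pKa = 4.03 − 3.3224 = 0.7076. [A⁻]/[HA] = 10^(0.7076) = 5.10

[A⁻]/[HA] = 5.10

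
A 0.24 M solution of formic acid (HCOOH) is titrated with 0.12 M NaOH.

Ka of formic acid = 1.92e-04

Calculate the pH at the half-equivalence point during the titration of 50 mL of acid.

At half-equivalence [HA] = [A⁻], so Henderson-Hasselbalch gives pH = pKa = -log(1.92e-04) = 3.72.

pH = pKa = 3.72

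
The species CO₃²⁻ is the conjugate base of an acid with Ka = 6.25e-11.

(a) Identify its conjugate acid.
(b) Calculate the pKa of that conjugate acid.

(a) The conjugate acid is formed by adding one H⁺ to CO₃²⁻, giving HCO₃⁻. (b) pKa = -log(Ka) = -log(6.25e-11) = 10.20.

Conjugate acid: HCO₃⁻; pK_a = 10.20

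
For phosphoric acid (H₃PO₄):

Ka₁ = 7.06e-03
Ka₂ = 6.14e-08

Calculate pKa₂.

pKa₂ = -log(Ka₂) = -log(6.14e-08) = 7.21.

pK_{a2} = 7.21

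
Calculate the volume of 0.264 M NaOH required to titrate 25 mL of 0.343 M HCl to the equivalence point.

At equivalence: moles acid = moles base. moles HCl = 0.343 × 25/1000 = 0.008575 mol. V_base = moles / 0.264 × 1000 = 32.5 mL.

V_{base} = 32.5 mL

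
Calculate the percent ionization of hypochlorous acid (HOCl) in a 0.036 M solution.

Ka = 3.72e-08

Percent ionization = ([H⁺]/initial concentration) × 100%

Using Ka equilibrium: x² + Ka×x - Ka×C = 0. Solving: [H⁺] = 3.6576e-05. Percent = (3.6576e-05/0.036) × 100

Percent ionization = 0.102%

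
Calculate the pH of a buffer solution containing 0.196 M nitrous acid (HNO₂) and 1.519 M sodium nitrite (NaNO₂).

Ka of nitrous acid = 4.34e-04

pKa = -log(4.34e-04) = 3.36. pH = pKa + log([A⁻]/[HA]) = 3.36 + log(1.519/0.196)

pH = 4.25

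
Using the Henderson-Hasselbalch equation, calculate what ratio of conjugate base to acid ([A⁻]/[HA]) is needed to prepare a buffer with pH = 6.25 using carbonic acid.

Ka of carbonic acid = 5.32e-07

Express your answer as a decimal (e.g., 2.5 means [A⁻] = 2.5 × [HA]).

pKa = -log(5.32e-07) = 6.2741. pH = pKa + log([A⁻]/[HA]), so log([A⁻]/[HA]) = pH − pKa = 6.25 − 6.2741 = -0.0241. [A⁻]/[HA] = 10^(-0.0241) = 0.946

[A⁻]/[HA] = 0.946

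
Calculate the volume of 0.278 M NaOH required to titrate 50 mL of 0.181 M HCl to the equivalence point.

At equivalence: moles acid = moles base. moles HCl = 0.181 × 50/1000 = 0.00905 mol. V_base = moles / 0.278 × 1000 = 32.6 mL.

V_{base} = 32.6 mL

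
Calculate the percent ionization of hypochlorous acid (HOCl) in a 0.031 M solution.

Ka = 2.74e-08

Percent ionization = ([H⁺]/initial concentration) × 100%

Using Ka equilibrium: x² + Ka×x - Ka×C = 0. Solving: [H⁺] = 2.9131e-05. Percent = (2.9131e-05/0.031) × 100

Percent ionization = 0.094%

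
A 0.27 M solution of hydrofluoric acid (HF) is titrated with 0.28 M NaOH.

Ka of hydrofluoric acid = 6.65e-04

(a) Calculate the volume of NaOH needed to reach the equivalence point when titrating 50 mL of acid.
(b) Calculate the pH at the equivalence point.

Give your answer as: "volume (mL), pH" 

moles acid = 0.27 × 50/1000 = 0.0135 mol; V_base = moles/0.28 × 1000 = 48.2 mL. At equivalence only the conjugate base is present: [A⁻] = 0.0135/0.098 = 1.3745e-01 M. Kb = Kw/Ka = 1.50e-11; [OH⁻] = √(Kb × [A⁻]) = 1.4377e-06; pOH = 5.84; pH = 14 - pOH = 8.16.

V = 48.2 mL, pH = 8.16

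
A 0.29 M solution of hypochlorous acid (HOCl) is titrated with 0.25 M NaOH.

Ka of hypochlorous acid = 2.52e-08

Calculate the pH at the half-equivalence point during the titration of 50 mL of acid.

At half-equivalence [HA] = [A⁻], so Henderson-Hasselbalch gives pH = pKa = -log(2.52e-08) = 7.60.

pH = pKa = 7.60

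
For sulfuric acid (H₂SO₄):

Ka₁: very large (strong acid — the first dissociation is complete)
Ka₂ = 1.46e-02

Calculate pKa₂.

pKa₂ = -log(Ka₂) = -log(1.46e-02) = 1.84.

pK_{a2} = 1.84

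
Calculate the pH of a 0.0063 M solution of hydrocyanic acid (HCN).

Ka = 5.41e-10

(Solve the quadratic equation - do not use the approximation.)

x² + Ka×x - Ka×C = 0. Using quadratic formula: [H⁺] = 1.8459e-06

pH = 5.73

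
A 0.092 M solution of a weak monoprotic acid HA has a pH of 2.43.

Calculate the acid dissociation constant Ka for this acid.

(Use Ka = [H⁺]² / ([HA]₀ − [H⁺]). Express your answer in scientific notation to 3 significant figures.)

[H⁺] = 10^(−pH) = 10^(−2.43) = 3.715e-03 M. For HA ⇌ H⁺ + A⁻, Ka = [H⁺][A⁻]/[HA] = [H⁺]² / ([HA]₀ − [H⁺]) = (3.715e-03)² / (0.092 − 3.715e-03) = 1.56e-04.

K_a = 1.56e-04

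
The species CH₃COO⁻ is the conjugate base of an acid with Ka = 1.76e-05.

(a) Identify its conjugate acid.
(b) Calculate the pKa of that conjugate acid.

(a) The conjugate acid is formed by adding one H⁺ to CH₃COO⁻, giving CH₃COOH. (b) pKa = -log(Ka) = -log(1.76e-05) = 4.75.

Conjugate acid: CH₃COOH; pK_a = 4.75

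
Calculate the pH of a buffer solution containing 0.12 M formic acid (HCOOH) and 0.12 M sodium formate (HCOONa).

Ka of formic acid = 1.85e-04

pKa = -log(1.85e-04) = 3.73. pH = pKa + log([A⁻]/[HA]) = 3.73 + log(0.12/0.12)

pH = 3.73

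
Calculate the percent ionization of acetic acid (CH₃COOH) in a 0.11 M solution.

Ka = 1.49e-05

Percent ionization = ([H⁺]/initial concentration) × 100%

Using Ka equilibrium: x² + Ka×x - Ka×C = 0. Solving: [H⁺] = 1.2728e-03. Percent = (1.2728e-03/0.11) × 100

Percent ionization = 1.16%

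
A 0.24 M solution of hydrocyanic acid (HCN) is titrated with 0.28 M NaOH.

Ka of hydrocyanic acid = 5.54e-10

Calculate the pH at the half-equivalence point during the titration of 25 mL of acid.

At half-equivalence [HA] = [A⁻], so Henderson-Hasselbalch gives pH = pKa = -log(5.54e-10) = 9.26.

pH = pKa = 9.26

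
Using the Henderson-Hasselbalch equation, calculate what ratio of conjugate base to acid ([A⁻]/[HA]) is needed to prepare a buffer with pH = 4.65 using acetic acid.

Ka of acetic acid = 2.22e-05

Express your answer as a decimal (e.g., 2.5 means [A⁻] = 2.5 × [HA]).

pKa = -log(2.22e-05) = 4.6536. pH = pKa + log([A⁻]/[HA]), so log([A⁻]/[HA]) = pH − pKa = 4.65 − 4.6536 = -0.0036. [A⁻]/[HA] = 10^(-0.0036) = 0.992

[A⁻]/[HA] = 0.992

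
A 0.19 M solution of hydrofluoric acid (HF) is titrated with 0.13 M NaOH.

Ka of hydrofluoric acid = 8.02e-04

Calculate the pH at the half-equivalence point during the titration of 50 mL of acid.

At half-equivalence [HA] = [A⁻], so Henderson-Hasselbalch gives pH = pKa = -log(8.02e-04) = 3.10.

pH = pKa = 3.10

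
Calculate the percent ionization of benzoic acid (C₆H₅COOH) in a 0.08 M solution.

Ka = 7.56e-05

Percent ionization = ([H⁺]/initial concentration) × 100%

Using Ka equilibrium: x² + Ka×x - Ka×C = 0. Solving: [H⁺] = 2.4218e-03. Percent = (2.4218e-03/0.08) × 100

Percent ionization = 3.03%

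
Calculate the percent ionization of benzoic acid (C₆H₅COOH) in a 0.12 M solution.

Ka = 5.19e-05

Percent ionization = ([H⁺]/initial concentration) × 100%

Using Ka equilibrium: x² + Ka×x - Ka×C = 0. Solving: [H⁺] = 2.4698e-03. Percent = (2.4698e-03/0.12) × 100

Percent ionization = 2.06%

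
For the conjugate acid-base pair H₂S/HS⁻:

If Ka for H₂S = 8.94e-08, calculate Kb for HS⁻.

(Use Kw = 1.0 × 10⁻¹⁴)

For a conjugate pair Ka × Kb = Kw, so Kb = Kw/Ka = 1.0 × 10⁻¹⁴ / 8.94e-08 = 1.12e-07.

K_b = 1.12e-07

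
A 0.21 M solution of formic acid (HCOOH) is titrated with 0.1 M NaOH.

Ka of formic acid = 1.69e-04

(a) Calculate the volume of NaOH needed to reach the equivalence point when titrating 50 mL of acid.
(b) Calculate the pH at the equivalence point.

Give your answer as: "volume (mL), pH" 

moles acid = 0.21 × 50/1000 = 0.0105 mol; V_base = moles/0.1 × 1000 = 105.0 mL. At equivalence only the conjugate base is present: [A⁻] = 0.0105/0.155 = 6.7742e-02 M. Kb = Kw/Ka = 5.92e-11; [OH⁻] = √(Kb × [A⁻]) = 2.0021e-06; pOH = 5.70; pH = 14 - pOH = 8.30.

V = 105.0 mL, pH = 8.30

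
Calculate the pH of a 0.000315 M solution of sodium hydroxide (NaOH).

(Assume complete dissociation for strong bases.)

[OH⁻] = 0.000315 M for strong base. pOH = -log[OH⁻] = 3.50, pH = 14 - pOH

pH = 10.50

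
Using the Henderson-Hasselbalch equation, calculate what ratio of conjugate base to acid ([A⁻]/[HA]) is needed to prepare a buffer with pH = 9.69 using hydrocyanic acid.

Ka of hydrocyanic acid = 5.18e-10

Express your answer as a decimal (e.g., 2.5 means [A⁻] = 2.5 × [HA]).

pKa = -log(5.18e-10) = 9.2857. pH = pKa + log([A⁻]/[HA]), so log([A⁻]/[HA]) = pH − pKa = 9.69 − 9.2857 = 0.4043. [A⁻]/[HA] = 10^(0.4043) = 2.54

[A⁻]/[HA] = 2.54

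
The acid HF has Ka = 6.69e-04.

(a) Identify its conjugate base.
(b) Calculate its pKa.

(a) The conjugate base is formed by removing one H⁺ from HF, giving F⁻. (b) pKa = -log(Ka) = -log(6.69e-04) = 3.17.

Conjugate base: F⁻; pK_a = 3.17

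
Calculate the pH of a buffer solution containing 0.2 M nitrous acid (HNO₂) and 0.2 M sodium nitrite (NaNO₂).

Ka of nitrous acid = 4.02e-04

pKa = -log(4.02e-04) = 3.40. pH = pKa + log([A⁻]/[HA]) = 3.40 + log(0.2/0.2)

pH = 3.40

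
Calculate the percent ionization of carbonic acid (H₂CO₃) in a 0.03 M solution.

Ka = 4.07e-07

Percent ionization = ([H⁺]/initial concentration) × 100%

Using Ka equilibrium: x² + Ka×x - Ka×C = 0. Solving: [H⁺] = 1.1030e-04. Percent = (1.1030e-04/0.03) × 100

Percent ionization = 0.368%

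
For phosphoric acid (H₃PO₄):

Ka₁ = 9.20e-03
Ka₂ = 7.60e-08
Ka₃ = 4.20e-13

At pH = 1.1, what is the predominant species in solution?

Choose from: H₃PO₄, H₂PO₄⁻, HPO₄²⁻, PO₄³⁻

pKa₁ = 2.04, pKa₂ = 7.12, pKa₃ = 12.38. For a polyprotic acid the predominant species crosses at each pKa: below pKa_n the protonated form dominates, above it the deprotonated form does. At pH = 1.1, the predominant species is H₃PO₄.

H₃PO₄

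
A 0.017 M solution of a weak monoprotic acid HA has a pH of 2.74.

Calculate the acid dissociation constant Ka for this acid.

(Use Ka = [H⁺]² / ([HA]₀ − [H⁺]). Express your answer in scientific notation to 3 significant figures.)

[H⁺] = 10^(−pH) = 10^(−2.74) = 1.820e-03 M. For HA ⇌ H⁺ + A⁻, Ka = [H⁺][A⁻]/[HA] = [H⁺]² / ([HA]₀ − [H⁺]) = (1.820e-03)² / (0.017 − 1.820e-03) = 2.18e-04.

K_a = 2.18e-04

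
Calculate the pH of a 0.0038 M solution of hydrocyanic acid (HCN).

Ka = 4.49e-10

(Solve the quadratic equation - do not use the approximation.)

x² + Ka×x - Ka×C = 0. Using quadratic formula: [H⁺] = 1.3060e-06

pH = 5.88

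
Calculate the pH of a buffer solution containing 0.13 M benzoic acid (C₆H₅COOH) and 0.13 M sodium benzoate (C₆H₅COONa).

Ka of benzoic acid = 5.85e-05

pKa = -log(5.85e-05) = 4.23. pH = pKa + log([A⁻]/[HA]) = 4.23 + log(0.13/0.13)

pH = 4.23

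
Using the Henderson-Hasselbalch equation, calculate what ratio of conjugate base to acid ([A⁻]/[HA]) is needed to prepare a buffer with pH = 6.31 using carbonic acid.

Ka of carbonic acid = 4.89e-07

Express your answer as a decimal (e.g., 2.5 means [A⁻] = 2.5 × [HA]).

pKa = -log(4.89e-07) = 6.3107. pH = pKa + log([A⁻]/[HA]), so log([A⁻]/[HA]) = pH − pKa = 6.31 − 6.3107 = -0.0007. [A⁻]/[HA] = 10^(-0.0007) = 0.998

[A⁻]/[HA] = 0.998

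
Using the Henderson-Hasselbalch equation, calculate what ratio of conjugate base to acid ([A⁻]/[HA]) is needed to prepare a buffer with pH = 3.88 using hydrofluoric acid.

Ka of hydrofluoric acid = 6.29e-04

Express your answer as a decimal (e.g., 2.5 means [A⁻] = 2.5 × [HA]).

pKa = -log(6.29e-04) = 3.2013. pH = pKa + log([A⁻]/[HA]), so log([A⁻]/[HA]) = pH − pKa = 3.88 − 3.2013 = 0.6787. [A⁻]/[HA] = 10^(0.6787) = 4.77

[A⁻]/[HA] = 4.77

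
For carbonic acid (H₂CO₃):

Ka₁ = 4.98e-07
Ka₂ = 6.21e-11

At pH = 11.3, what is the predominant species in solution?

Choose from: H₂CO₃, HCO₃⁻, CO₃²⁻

pKa₁ = 6.30, pKa₂ = 10.21. For a polyprotic acid the predominant species crosses at each pKa: below pKa_n the protonated form dominates, above it the deprotonated form does. At pH = 11.3, the predominant species is CO₃²⁻.

CO₃²⁻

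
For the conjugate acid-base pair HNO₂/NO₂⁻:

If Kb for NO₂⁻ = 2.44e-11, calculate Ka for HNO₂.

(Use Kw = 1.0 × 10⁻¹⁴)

For a conjugate pair Ka × Kb = Kw, so Ka = Kw/Kb = 1.0 × 10⁻¹⁴ / 2.44e-11 = 4.10e-04.

K_a = 4.10e-04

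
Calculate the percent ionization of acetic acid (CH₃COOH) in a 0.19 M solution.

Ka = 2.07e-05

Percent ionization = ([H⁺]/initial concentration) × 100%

Using Ka equilibrium: x² + Ka×x - Ka×C = 0. Solving: [H⁺] = 1.9729e-03. Percent = (1.9729e-03/0.19) × 100

Percent ionization = 1.04%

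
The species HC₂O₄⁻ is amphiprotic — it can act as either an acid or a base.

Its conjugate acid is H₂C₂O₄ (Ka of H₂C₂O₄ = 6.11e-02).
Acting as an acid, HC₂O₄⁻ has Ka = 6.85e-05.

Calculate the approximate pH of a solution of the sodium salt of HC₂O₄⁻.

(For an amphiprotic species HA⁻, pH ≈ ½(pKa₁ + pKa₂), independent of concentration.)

pKa₁ = -log(6.11e-02) = 1.21; pKa₂ = -log(6.85e-05) = 4.16. For an amphiprotic species, pH ≈ ½(pKa₁ + pKa₂) = ½(1.21 + 4.16) = 2.69.

pH = 2.69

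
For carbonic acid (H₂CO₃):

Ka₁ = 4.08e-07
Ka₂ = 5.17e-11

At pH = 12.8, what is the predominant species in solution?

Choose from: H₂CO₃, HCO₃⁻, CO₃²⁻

pKa₁ = 6.39, pKa₂ = 10.29. For a polyprotic acid the predominant species crosses at each pKa: below pKa_n the protonated form dominates, above it the deprotonated form does. At pH = 12.8, the predominant species is CO₃²⁻.

CO₃²⁻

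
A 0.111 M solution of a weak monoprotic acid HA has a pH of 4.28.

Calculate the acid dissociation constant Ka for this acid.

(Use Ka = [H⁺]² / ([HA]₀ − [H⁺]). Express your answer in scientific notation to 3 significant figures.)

[H⁺] = 10^(−pH) = 10^(−4.28) = 5.248e-05 M. For HA ⇌ H⁺ + A⁻, Ka = [H⁺][A⁻]/[HA] = [H⁺]² / ([HA]₀ − [H⁺]) = (5.248e-05)² / (0.111 − 5.248e-05) = 2.48e-08.

K_a = 2.48e-08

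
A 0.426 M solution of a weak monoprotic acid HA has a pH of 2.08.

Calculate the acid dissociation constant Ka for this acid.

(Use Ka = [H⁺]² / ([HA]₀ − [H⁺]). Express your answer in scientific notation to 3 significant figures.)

[H⁺] = 10^(−pH) = 10^(−2.08) = 8.318e-03 M. For HA ⇌ H⁺ + A⁻, Ka = [H⁺][A⁻]/[HA] = [H⁺]² / ([HA]₀ − [H⁺]) = (8.318e-03)² / (0.426 − 8.318e-03) = 1.66e-04.

K_a = 1.66e-04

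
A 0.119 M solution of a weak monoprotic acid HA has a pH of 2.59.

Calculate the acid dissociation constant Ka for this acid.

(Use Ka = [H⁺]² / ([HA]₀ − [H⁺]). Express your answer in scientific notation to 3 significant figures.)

[H⁺] = 10^(−pH) = 10^(−2.59) = 2.570e-03 M. For HA ⇌ H⁺ + A⁻, Ka = [H⁺][A⁻]/[HA] = [H⁺]² / ([HA]₀ − [H⁺]) = (2.570e-03)² / (0.119 − 2.570e-03) = 5.67e-05.

K_a = 5.67e-05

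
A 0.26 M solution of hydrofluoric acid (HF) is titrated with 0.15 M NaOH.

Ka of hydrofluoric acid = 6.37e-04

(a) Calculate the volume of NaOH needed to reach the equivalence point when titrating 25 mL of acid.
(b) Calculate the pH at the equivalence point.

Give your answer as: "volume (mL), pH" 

moles acid = 0.26 × 25/1000 = 0.0065 mol; V_base = moles/0.15 × 1000 = 43.3 mL. At equivalence only the conjugate base is present: [A⁻] = 0.0065/0.068 = 9.5122e-02 M. Kb = Kw/Ka = 1.57e-11; [OH⁻] = √(Kb × [A⁻]) = 1.2220e-06; pOH = 5.91; pH = 14 - pOH = 8.09.

V = 43.3 mL, pH = 8.09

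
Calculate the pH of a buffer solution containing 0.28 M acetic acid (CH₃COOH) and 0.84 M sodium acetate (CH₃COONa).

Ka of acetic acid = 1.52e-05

pKa = -log(1.52e-05) = 4.82. pH = pKa + log([A⁻]/[HA]) = 4.82 + log(0.84/0.28)

pH = 5.30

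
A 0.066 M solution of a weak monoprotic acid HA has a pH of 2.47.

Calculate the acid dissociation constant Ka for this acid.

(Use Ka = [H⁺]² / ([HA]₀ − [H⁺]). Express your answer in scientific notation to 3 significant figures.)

[H⁺] = 10^(−pH) = 10^(−2.47) = 3.388e-03 M. For HA ⇌ H⁺ + A⁻, Ka = [H⁺][A⁻]/[HA] = [H⁺]² / ([HA]₀ − [H⁺]) = (3.388e-03)² / (0.066 − 3.388e-03) = 1.83e-04.

K_a = 1.83e-04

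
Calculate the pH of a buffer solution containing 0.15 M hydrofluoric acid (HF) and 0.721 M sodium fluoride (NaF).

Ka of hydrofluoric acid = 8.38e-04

pKa = -log(8.38e-04) = 3.08. pH = pKa + log([A⁻]/[HA]) = 3.08 + log(0.721/0.15)

pH = 3.76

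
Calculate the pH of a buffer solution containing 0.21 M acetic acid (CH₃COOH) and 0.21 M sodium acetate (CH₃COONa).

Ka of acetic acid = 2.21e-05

pKa = -log(2.21e-05) = 4.66. pH = pKa + log([A⁻]/[HA]) = 4.66 + log(0.21/0.21)

pH = 4.66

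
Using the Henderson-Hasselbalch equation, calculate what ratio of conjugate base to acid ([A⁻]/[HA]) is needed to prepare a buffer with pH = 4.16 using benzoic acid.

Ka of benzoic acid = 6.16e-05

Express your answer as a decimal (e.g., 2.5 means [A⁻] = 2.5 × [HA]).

pKa = -log(6.16e-05) = 4.2104. pH = pKa + log([A⁻]/[HA]), so log([A⁻]/[HA]) = pH − pKa = 4.16 − 4.2104 = -0.0504. [A⁻]/[HA] = 10^(-0.0504) = 0.890

[A⁻]/[HA] = 0.890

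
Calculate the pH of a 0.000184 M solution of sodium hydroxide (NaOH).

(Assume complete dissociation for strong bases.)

[OH⁻] = 0.000184 M for strong base. pOH = -log[OH⁻] = 3.74, pH = 14 - pOH

pH = 10.26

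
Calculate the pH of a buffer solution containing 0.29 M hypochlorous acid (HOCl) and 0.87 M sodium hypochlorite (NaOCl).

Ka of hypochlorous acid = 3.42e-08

pKa = -log(3.42e-08) = 7.47. pH = pKa + log([A⁻]/[HA]) = 7.47 + log(0.87/0.29)

pH = 7.94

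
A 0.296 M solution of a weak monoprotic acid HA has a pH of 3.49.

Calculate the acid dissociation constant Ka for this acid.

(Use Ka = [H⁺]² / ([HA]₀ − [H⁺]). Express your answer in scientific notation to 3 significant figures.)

[H⁺] = 10^(−pH) = 10^(−3.49) = 3.236e-04 M. For HA ⇌ H⁺ + A⁻, Ka = [H⁺][A⁻]/[HA] = [H⁺]² / ([HA]₀ − [H⁺]) = (3.236e-04)² / (0.296 − 3.236e-04) = 3.54e-07.

K_a = 3.54e-07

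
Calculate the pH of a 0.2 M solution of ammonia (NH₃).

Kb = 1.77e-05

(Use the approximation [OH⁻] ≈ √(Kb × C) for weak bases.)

[OH⁻] = √(Kb × C) = √(1.77e-05 × 0.2) = 1.8815e-03. pOH = 2.73, pH = 14 - pOH

pH = 11.27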